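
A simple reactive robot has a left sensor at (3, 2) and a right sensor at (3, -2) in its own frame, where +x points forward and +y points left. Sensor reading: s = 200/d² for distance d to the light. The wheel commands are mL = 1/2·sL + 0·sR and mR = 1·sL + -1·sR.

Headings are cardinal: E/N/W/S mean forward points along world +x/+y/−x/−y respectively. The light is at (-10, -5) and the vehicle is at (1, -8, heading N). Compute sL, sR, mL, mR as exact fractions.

left sensor world pos  = (-1, -5); dL² = 81
right sensor world pos = (3, -5); dR² = 169
sL = 200/81 = 200/81
sR = 200/169 = 200/169
mL = 1/2·sL + 0·sR = 100/81
mR = 1·sL + -1·sR = 17600/13689

200/81 200/169 100/81 17600/13689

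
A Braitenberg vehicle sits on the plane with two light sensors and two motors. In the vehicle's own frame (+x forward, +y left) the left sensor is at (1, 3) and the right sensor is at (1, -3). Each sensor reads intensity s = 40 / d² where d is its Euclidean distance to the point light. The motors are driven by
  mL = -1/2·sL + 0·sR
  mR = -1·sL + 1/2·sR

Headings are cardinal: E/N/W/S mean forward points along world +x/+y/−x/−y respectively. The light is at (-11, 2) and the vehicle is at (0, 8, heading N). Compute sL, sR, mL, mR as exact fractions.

left sensor world pos  = (-3, 9); dL² = 113
right sensor world pos = (3, 9); dR² = 245
sL = 40/113 = 40/113
sR = 40/245 = 8/49
mL = -1/2·sL + 0·sR = -20/113
mR = -1·sL + 1/2·sR = -1508/5537

40/113 8/49 -20/113 -1508/5537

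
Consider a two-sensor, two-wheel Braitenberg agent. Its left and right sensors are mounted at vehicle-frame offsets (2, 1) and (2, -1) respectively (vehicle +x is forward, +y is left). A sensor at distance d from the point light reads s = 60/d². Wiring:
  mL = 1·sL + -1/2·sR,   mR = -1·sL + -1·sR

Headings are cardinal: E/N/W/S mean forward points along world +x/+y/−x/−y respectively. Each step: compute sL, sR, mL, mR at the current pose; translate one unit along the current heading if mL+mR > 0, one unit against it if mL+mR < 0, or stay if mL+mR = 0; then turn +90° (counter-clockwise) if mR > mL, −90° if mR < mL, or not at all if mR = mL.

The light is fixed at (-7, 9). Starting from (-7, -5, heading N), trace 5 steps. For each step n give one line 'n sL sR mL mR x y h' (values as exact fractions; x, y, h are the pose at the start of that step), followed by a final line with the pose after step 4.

n=0: pose=(-7,-5,N); sL=12/29, sR=12/29; mL=6/29, mR=-24/29; mL+mR=-18/29 → advance -1; mR−mL=-30/29 → turn -1·90°
n=1: pose=(-7,-6,E); sL=3/10, sR=3/13; mL=12/65, mR=-69/130; mL+mR=-9/26 → advance -1; mR−mL=-93/130 → turn -1·90°
n=2: pose=(-8,-6,S); sL=60/289, sR=60/293; mL=8910/84677, mR=-34920/84677; mL+mR=-90/293 → advance -1; mR−mL=-43830/84677 → turn -1·90°
n=3: pose=(-8,-5,W); sL=10/39, sR=30/89; mL=305/3471, mR=-2060/3471; mL+mR=-45/89 → advance -1; mR−mL=-2365/3471 → turn -1·90°
n=4: pose=(-7,-5,N); sL=12/29, sR=12/29; mL=6/29, mR=-24/29; mL+mR=-18/29 → advance -1; mR−mL=-30/29 → turn -1·90°

0 12/29 12/29 6/29 -24/29 -7 -5 N
1 3/10 3/13 12/65 -69/130 -7 -6 E
2 60/289 60/293 8910/84677 -34920/84677 -8 -6 S
3 10/39 30/89 305/3471 -2060/3471 -8 -5 W
4 12/29 12/29 6/29 -24/29 -7 -5 N
final -7 -6 E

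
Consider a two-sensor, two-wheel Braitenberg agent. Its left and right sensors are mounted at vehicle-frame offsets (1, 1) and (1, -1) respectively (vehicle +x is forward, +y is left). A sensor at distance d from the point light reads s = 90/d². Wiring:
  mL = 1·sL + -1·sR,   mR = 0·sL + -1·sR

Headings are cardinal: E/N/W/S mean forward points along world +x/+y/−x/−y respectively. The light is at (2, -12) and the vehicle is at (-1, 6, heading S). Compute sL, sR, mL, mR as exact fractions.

90/293 18/61 216/17873 -18/61

left sensor world pos  = (0, 5); dL² = 293
right sensor world pos = (-2, 5); dR² = 305
sL = 90/293 = 90/293
sR = 90/305 = 18/61
mL = 1·sL + -1·sR = 216/17873
mR = 0·sL + -1·sR = -18/61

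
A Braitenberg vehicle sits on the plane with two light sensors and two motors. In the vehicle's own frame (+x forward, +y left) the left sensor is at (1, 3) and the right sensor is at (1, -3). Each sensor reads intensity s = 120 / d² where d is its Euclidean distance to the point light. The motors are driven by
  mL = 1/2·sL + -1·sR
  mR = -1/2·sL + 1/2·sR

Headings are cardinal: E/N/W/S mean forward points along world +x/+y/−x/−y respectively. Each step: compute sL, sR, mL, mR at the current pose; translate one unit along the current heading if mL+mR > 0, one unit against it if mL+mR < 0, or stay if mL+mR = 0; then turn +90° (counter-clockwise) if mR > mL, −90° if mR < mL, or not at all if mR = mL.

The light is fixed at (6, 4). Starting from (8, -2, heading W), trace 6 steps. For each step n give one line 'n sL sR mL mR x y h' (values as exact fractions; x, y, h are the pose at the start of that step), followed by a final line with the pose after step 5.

n=0: pose=(8,-2,W); sL=60/41, sR=12; mL=-462/41, mR=216/41; mL+mR=-6 → advance -1; mR−mL=678/41 → turn +1·90°
n=1: pose=(9,-2,S); sL=24/17, sR=120/49; mL=-1452/833, mR=432/833; mL+mR=-60/49 → advance -1; mR−mL=1884/833 → turn +1·90°
n=2: pose=(9,-1,E); sL=6, sR=3/2; mL=3/2, mR=-9/4; mL+mR=-3/4 → advance -1; mR−mL=-15/4 → turn -1·90°
n=3: pose=(8,-1,S); sL=120/61, sR=120/37; mL=-5100/2257, mR=1440/2257; mL+mR=-60/37 → advance -1; mR−mL=6540/2257 → turn +1·90°
n=4: pose=(8,0,E); sL=12, sR=60/29; mL=114/29, mR=-144/29; mL+mR=-30/29 → advance -1; mR−mL=-258/29 → turn -1·90°
n=5: pose=(7,0,S); sL=120/41, sR=120/29; mL=-3180/1189, mR=720/1189; mL+mR=-60/29 → advance -1; mR−mL=3900/1189 → turn +1·90°

0 60/41 12 -462/41 216/41 8 -2 W
1 24/17 120/49 -1452/833 432/833 9 -2 S
2 6 3/2 3/2 -9/4 9 -1 E
3 120/61 120/37 -5100/2257 1440/2257 8 -1 S
4 12 60/29 114/29 -144/29 8 0 E
5 120/41 120/29 -3180/1189 720/1189 7 0 S
final 7 1 E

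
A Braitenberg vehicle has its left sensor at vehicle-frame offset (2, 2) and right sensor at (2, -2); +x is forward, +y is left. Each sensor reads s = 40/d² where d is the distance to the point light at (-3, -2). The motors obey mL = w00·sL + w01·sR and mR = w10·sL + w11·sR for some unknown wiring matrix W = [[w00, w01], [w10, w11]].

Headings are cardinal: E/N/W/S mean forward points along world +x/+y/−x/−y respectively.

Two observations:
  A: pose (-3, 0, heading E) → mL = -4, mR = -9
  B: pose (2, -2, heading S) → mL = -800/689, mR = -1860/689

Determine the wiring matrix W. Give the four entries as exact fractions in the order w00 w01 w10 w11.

obs A: pose=(-3,0,E) → sL=2, sR=10, mL=-4, mR=-9
obs B: pose=(2,-2,S) → sL=40/53, sR=40/13, mL=-800/689, mR=-1860/689
sensor matrix S = [[2, 10], [40/53, 40/13]]; det S = -960/689
solve [mL_A; mL_B] = S·[w00; w01] and [mR_A; mR_B] = S·[w10; w11]:
  w00 = 1/2, w01 = -1/2, w10 = 1/2, w11 = -1

1/2 -1/2 1/2 -1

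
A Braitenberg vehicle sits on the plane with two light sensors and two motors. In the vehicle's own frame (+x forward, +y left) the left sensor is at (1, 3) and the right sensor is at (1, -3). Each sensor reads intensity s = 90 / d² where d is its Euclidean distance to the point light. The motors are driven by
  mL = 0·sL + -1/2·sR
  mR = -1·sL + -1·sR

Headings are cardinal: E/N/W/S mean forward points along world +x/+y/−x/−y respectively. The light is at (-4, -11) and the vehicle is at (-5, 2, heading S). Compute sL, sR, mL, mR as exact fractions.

45/74 9/16 -9/32 -693/592

left sensor world pos  = (-2, 1); dL² = 148
right sensor world pos = (-8, 1); dR² = 160
sL = 90/148 = 45/74
sR = 90/160 = 9/16
mL = 0·sL + -1/2·sR = -9/32
mR = -1·sL + -1·sR = -693/592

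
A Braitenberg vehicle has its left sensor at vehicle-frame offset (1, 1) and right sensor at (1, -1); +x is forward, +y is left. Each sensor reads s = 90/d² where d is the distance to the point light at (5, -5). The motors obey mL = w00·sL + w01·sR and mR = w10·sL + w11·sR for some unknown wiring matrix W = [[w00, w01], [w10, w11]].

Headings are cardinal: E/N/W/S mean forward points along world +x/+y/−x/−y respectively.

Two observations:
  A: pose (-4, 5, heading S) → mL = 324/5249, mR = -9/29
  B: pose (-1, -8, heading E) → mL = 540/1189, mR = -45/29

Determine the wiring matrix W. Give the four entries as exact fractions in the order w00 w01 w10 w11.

1/2 -1/2 -1/2 0

obs A: pose=(-4,5,S) → sL=18/29, sR=90/181, mL=324/5249, mR=-9/29
obs B: pose=(-1,-8,E) → sL=90/29, sR=90/41, mL=540/1189, mR=-45/29
sensor matrix S = [[18/29, 90/181], [90/29, 90/41]]; det S = -38880/215209
solve [mL_A; mL_B] = S·[w00; w01] and [mR_A; mR_B] = S·[w10; w11]:
  w00 = 1/2, w01 = -1/2, w10 = -1/2, w11 = 0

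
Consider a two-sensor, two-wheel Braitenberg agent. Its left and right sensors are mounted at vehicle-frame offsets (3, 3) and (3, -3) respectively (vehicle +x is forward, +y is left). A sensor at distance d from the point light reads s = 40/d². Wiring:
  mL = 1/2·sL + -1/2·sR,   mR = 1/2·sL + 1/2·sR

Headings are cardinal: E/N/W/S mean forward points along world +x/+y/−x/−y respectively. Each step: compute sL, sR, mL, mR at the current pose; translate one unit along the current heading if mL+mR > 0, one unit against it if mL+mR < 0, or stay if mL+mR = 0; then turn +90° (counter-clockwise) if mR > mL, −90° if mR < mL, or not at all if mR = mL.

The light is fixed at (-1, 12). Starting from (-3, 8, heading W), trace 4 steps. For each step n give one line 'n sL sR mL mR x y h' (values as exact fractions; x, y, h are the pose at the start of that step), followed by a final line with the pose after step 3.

0 20/37 20/13 -240/481 500/481 -3 8 W
1 40/49 8/17 144/833 536/833 -4 8 S
2 10 5/8 75/16 85/16 -4 7 E
3 40/29 8 -96/29 136/29 -3 7 N
final -3 8 W

n=0: pose=(-3,8,W); sL=20/37, sR=20/13; mL=-240/481, mR=500/481; mL+mR=20/37 → advance +1; mR−mL=20/13 → turn +1·90°
n=1: pose=(-4,8,S); sL=40/49, sR=8/17; mL=144/833, mR=536/833; mL+mR=40/49 → advance +1; mR−mL=8/17 → turn +1·90°
n=2: pose=(-4,7,E); sL=10, sR=5/8; mL=75/16, mR=85/16; mL+mR=10 → advance +1; mR−mL=5/8 → turn +1·90°
n=3: pose=(-3,7,N); sL=40/29, sR=8; mL=-96/29, mR=136/29; mL+mR=40/29 → advance +1; mR−mL=8 → turn +1·90°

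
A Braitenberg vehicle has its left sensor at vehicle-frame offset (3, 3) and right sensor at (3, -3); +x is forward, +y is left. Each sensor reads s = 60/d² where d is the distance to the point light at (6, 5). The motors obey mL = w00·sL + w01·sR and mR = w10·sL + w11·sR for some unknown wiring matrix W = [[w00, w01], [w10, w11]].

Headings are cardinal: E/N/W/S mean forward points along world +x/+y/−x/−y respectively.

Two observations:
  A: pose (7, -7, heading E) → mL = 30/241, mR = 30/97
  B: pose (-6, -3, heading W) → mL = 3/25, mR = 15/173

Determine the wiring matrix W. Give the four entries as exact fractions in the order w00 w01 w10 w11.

0 1/2 1/2 0

obs A: pose=(7,-7,E) → sL=60/97, sR=60/241, mL=30/241, mR=30/97
obs B: pose=(-6,-3,W) → sL=30/173, sR=6/25, mL=3/25, mR=15/173
sensor matrix S = [[60/97, 60/241], [30/173, 6/25]]; det S = 2128896/20221105
solve [mL_A; mL_B] = S·[w00; w01] and [mR_A; mR_B] = S·[w10; w11]:
  w00 = 0, w01 = 1/2, w10 = 1/2, w11 = 0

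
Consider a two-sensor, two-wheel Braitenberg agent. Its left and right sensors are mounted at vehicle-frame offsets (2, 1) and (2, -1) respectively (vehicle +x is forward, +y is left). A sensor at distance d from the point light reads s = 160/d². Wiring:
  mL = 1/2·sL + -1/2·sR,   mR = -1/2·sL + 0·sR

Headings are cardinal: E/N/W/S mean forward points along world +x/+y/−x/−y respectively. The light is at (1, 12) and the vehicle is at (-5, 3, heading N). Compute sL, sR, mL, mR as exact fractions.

80/49 80/37 -480/1813 -40/49

left sensor world pos  = (-6, 5); dL² = 98
right sensor world pos = (-4, 5); dR² = 74
sL = 160/98 = 80/49
sR = 160/74 = 80/37
mL = 1/2·sL + -1/2·sR = -480/1813
mR = -1/2·sL + 0·sR = -40/49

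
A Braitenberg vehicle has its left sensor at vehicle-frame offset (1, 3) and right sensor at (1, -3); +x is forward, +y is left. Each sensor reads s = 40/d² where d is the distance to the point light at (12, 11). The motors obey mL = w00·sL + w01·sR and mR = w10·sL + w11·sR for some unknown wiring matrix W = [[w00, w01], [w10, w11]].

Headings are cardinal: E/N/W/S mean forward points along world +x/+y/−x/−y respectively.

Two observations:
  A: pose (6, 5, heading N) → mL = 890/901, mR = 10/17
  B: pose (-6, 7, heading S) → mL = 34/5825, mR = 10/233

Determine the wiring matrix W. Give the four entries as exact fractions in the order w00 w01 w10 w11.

obs A: pose=(6,5,N) → sL=20/53, sR=20/17, mL=890/901, mR=10/17
obs B: pose=(-6,7,S) → sL=4/25, sR=20/233, mL=34/5825, mR=10/233
sensor matrix S = [[20/53, 20/17], [4/25, 20/233]]; det S = -163584/1049665
solve [mL_A; mL_B] = S·[w00; w01] and [mR_A; mR_B] = S·[w10; w11]:
  w00 = -1/2, w01 = 1, w10 = 0, w11 = 1/2

-1/2 1 0 1/2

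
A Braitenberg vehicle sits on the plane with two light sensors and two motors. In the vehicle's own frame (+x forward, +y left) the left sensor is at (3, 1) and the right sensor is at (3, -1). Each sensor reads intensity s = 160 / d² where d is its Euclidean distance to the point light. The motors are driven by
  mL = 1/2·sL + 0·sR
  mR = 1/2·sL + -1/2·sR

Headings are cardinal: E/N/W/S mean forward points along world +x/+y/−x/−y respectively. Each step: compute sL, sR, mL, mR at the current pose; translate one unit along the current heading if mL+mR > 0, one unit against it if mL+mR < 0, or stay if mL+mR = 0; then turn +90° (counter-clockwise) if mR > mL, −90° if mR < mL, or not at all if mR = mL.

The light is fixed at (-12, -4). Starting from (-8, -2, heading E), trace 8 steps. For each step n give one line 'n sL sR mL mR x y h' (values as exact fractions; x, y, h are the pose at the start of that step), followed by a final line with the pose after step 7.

n=0: pose=(-8,-2,E); sL=80/29, sR=16/5; mL=40/29, mR=-32/145; mL+mR=168/145 → advance +1; mR−mL=-8/5 → turn -1·90°
n=1: pose=(-7,-2,S); sL=160/37, sR=160/17; mL=80/37, mR=-1600/629; mL+mR=-240/629 → advance -1; mR−mL=-80/17 → turn -1·90°
n=2: pose=(-7,-1,W); sL=20, sR=8; mL=10, mR=6; mL+mR=16 → advance +1; mR−mL=-4 → turn -1·90°
n=3: pose=(-8,-1,N); sL=32/9, sR=160/61; mL=16/9, mR=256/549; mL+mR=1232/549 → advance +1; mR−mL=-80/61 → turn -1·90°
n=4: pose=(-8,0,E); sL=80/37, sR=80/29; mL=40/37, mR=-320/1073; mL+mR=840/1073 → advance +1; mR−mL=-40/29 → turn -1·90°
n=5: pose=(-7,0,S); sL=160/37, sR=160/17; mL=80/37, mR=-1600/629; mL+mR=-240/629 → advance -1; mR−mL=-80/17 → turn -1·90°
n=6: pose=(-7,1,W); sL=8, sR=4; mL=4, mR=2; mL+mR=6 → advance +1; mR−mL=-2 → turn -1·90°
n=7: pose=(-8,1,N); sL=160/73, sR=160/89; mL=80/73, mR=1280/6497; mL+mR=8400/6497 → advance +1; mR−mL=-80/89 → turn -1·90°

0 80/29 16/5 40/29 -32/145 -8 -2 E
1 160/37 160/17 80/37 -1600/629 -7 -2 S
2 20 8 10 6 -7 -1 W
3 32/9 160/61 16/9 256/549 -8 -1 N
4 80/37 80/29 40/37 -320/1073 -8 0 E
5 160/37 160/17 80/37 -1600/629 -7 0 S
6 8 4 4 2 -7 1 W
7 160/73 160/89 80/73 1280/6497 -8 1 N
final -8 2 E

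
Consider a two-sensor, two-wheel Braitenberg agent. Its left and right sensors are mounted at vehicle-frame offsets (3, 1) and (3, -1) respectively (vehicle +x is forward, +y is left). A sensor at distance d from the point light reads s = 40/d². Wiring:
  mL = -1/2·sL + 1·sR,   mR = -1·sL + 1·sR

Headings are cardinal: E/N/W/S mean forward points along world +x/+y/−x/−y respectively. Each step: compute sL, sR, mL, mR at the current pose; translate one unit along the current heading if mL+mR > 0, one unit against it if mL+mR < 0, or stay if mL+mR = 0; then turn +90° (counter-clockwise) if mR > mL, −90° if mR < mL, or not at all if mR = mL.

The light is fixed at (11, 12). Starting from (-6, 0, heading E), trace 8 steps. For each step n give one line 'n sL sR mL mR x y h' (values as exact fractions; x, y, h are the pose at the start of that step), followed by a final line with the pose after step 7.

0 40/317 8/73 1076/23141 -384/23141 -6 0 E
1 4/45 20/257 386/11565 -128/11565 -5 0 S
2 40/557 8/101 2436/56257 416/56257 -5 -1 W
3 5/53 10/89 615/9434 85/4717 -6 -1 N
4 40/317 8/73 1076/23141 -384/23141 -6 0 E
5 4/45 20/257 386/11565 -128/11565 -5 0 S
6 40/557 8/101 2436/56257 416/56257 -5 -1 W
7 5/53 10/89 615/9434 85/4717 -6 -1 N
final -6 0 E

n=0: pose=(-6,0,E); sL=40/317, sR=8/73; mL=1076/23141, mR=-384/23141; mL+mR=692/23141 → advance +1; mR−mL=-20/317 → turn -1·90°
n=1: pose=(-5,0,S); sL=4/45, sR=20/257; mL=386/11565, mR=-128/11565; mL+mR=86/3855 → advance +1; mR−mL=-2/45 → turn -1·90°
n=2: pose=(-5,-1,W); sL=40/557, sR=8/101; mL=2436/56257, mR=416/56257; mL+mR=2852/56257 → advance +1; mR−mL=-20/557 → turn -1·90°
n=3: pose=(-6,-1,N); sL=5/53, sR=10/89; mL=615/9434, mR=85/4717; mL+mR=785/9434 → advance +1; mR−mL=-5/106 → turn -1·90°
n=4: pose=(-6,0,E); sL=40/317, sR=8/73; mL=1076/23141, mR=-384/23141; mL+mR=692/23141 → advance +1; mR−mL=-20/317 → turn -1·90°
n=5: pose=(-5,0,S); sL=4/45, sR=20/257; mL=386/11565, mR=-128/11565; mL+mR=86/3855 → advance +1; mR−mL=-2/45 → turn -1·90°
n=6: pose=(-5,-1,W); sL=40/557, sR=8/101; mL=2436/56257, mR=416/56257; mL+mR=2852/56257 → advance +1; mR−mL=-20/557 → turn -1·90°
n=7: pose=(-6,-1,N); sL=5/53, sR=10/89; mL=615/9434, mR=85/4717; mL+mR=785/9434 → advance +1; mR−mL=-5/106 → turn -1·90°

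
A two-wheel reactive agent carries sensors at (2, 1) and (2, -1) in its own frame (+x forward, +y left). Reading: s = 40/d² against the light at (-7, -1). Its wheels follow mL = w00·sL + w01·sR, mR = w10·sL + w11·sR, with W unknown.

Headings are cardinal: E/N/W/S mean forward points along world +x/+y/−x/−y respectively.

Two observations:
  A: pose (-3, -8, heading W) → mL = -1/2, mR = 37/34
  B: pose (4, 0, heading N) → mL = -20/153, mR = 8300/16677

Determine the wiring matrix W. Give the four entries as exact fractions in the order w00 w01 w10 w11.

0 -1/2 1 1/2

obs A: pose=(-3,-8,W) → sL=10/17, sR=1, mL=-1/2, mR=37/34
obs B: pose=(4,0,N) → sL=40/109, sR=40/153, mL=-20/153, mR=8300/16677
sensor matrix S = [[10/17, 1], [40/109, 40/153]]; det S = -60440/283509
solve [mL_A; mL_B] = S·[w00; w01] and [mR_A; mR_B] = S·[w10; w11]:
  w00 = 0, w01 = -1/2, w10 = 1, w11 = 1/2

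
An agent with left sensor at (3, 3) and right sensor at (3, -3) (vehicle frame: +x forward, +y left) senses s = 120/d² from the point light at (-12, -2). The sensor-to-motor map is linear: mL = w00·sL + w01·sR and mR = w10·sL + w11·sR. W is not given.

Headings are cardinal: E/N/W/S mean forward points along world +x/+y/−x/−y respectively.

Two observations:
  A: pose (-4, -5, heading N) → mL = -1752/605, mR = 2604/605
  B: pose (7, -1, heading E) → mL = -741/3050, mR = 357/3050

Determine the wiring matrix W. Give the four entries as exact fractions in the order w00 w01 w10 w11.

obs A: pose=(-4,-5,N) → sL=24/5, sR=120/121, mL=-1752/605, mR=2604/605
obs B: pose=(7,-1,E) → sL=6/25, sR=15/61, mL=-741/3050, mR=357/3050
sensor matrix S = [[24/5, 120/121], [6/25, 15/61]]; det S = 34776/36905
solve [mL_A; mL_B] = S·[w00; w01] and [mR_A; mR_B] = S·[w10; w11]:
  w00 = -1/2, w01 = -1/2, w10 = 1, w11 = -1/2

-1/2 -1/2 1 -1/2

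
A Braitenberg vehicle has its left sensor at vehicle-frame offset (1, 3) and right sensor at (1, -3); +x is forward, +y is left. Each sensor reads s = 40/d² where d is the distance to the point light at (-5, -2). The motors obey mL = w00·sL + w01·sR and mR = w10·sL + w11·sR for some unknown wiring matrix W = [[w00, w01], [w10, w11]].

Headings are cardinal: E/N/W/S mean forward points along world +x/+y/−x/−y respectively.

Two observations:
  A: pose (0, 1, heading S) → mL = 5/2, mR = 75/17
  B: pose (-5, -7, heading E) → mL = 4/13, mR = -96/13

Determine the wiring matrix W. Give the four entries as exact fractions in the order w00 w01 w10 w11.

obs A: pose=(0,1,S) → sL=10/17, sR=5, mL=5/2, mR=75/17
obs B: pose=(-5,-7,E) → sL=8, sR=8/13, mL=4/13, mR=-96/13
sensor matrix S = [[10/17, 5], [8, 8/13]]; det S = -8760/221
solve [mL_A; mL_B] = S·[w00; w01] and [mR_A; mR_B] = S·[w10; w11]:
  w00 = 0, w01 = 1/2, w10 = -1, w11 = 1

0 1/2 -1 1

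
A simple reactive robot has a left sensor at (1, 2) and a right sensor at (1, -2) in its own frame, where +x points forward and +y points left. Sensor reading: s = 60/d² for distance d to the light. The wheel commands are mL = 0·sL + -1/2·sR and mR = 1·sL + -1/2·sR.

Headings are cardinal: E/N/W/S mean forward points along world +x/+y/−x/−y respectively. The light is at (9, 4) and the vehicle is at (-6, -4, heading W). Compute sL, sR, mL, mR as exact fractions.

left sensor world pos  = (-7, -6); dL² = 356
right sensor world pos = (-7, -2); dR² = 292
sL = 60/356 = 15/89
sR = 60/292 = 15/73
mL = 0·sL + -1/2·sR = -15/146
mR = 1·sL + -1/2·sR = 855/12994

15/89 15/73 -15/146 855/12994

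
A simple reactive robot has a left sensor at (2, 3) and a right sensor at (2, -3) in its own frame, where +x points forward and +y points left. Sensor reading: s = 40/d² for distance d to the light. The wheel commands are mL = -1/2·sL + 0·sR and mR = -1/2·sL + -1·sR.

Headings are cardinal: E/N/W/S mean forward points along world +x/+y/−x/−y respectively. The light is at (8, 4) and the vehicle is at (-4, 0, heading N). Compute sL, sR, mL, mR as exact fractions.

left sensor world pos  = (-7, 2); dL² = 229
right sensor world pos = (-1, 2); dR² = 85
sL = 40/229 = 40/229
sR = 40/85 = 8/17
mL = -1/2·sL + 0·sR = -20/229
mR = -1/2·sL + -1·sR = -2172/3893

40/229 8/17 -20/229 -2172/3893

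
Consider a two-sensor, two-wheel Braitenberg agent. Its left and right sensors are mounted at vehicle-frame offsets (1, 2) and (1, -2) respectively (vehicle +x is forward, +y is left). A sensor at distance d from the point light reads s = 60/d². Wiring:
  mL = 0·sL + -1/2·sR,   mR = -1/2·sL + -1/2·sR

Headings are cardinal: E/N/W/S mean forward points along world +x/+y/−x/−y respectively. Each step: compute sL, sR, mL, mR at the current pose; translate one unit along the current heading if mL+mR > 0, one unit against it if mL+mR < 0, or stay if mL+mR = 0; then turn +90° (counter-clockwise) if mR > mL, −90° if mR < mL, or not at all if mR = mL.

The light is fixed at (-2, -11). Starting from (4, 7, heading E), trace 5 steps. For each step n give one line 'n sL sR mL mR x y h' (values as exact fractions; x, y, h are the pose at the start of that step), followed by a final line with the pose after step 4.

0 60/449 12/61 -6/61 -4524/27389 4 7 E
1 30/169 30/149 -15/149 -4770/25181 3 7 S
2 12/61 60/457 -30/457 -4572/27877 3 8 W
3 15/104 15/116 -15/232 -825/6032 4 8 N
4 60/449 12/61 -6/61 -4524/27389 4 7 E
final 3 7 S

n=0: pose=(4,7,E); sL=60/449, sR=12/61; mL=-6/61, mR=-4524/27389; mL+mR=-7218/27389 → advance -1; mR−mL=-30/449 → turn -1·90°
n=1: pose=(3,7,S); sL=30/169, sR=30/149; mL=-15/149, mR=-4770/25181; mL+mR=-7305/25181 → advance -1; mR−mL=-15/169 → turn -1·90°
n=2: pose=(3,8,W); sL=12/61, sR=60/457; mL=-30/457, mR=-4572/27877; mL+mR=-6402/27877 → advance -1; mR−mL=-6/61 → turn -1·90°
n=3: pose=(4,8,N); sL=15/104, sR=15/116; mL=-15/232, mR=-825/6032; mL+mR=-1215/6032 → advance -1; mR−mL=-15/208 → turn -1·90°
n=4: pose=(4,7,E); sL=60/449, sR=12/61; mL=-6/61, mR=-4524/27389; mL+mR=-7218/27389 → advance -1; mR−mL=-30/449 → turn -1·90°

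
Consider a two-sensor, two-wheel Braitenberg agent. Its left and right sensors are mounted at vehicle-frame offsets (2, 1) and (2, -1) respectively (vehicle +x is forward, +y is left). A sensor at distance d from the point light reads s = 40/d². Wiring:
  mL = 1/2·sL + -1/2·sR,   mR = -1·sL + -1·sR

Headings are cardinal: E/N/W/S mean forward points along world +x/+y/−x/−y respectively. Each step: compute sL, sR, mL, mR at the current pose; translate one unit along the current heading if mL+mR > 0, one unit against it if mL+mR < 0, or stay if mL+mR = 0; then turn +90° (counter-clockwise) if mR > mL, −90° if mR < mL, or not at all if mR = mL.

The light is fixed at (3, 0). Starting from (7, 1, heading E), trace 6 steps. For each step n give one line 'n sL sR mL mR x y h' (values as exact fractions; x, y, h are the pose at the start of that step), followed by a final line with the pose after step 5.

n=0: pose=(7,1,E); sL=1, sR=10/9; mL=-1/18, mR=-19/9; mL+mR=-13/6 → advance -1; mR−mL=-37/18 → turn -1·90°
n=1: pose=(6,1,S); sL=40/17, sR=8; mL=-48/17, mR=-176/17; mL+mR=-224/17 → advance -1; mR−mL=-128/17 → turn -1·90°
n=2: pose=(6,2,W); sL=20, sR=4; mL=8, mR=-24; mL+mR=-16 → advance -1; mR−mL=-32 → turn -1·90°
n=3: pose=(7,2,N); sL=8/5, sR=40/41; mL=64/205, mR=-528/205; mL+mR=-464/205 → advance -1; mR−mL=-592/205 → turn -1·90°
n=4: pose=(7,1,E); sL=1, sR=10/9; mL=-1/18, mR=-19/9; mL+mR=-13/6 → advance -1; mR−mL=-37/18 → turn -1·90°
n=5: pose=(6,1,S); sL=40/17, sR=8; mL=-48/17, mR=-176/17; mL+mR=-224/17 → advance -1; mR−mL=-128/17 → turn -1·90°

0 1 10/9 -1/18 -19/9 7 1 E
1 40/17 8 -48/17 -176/17 6 1 S
2 20 4 8 -24 6 2 W
3 8/5 40/41 64/205 -528/205 7 2 N
4 1 10/9 -1/18 -19/9 7 1 E
5 40/17 8 -48/17 -176/17 6 1 S
final 6 2 W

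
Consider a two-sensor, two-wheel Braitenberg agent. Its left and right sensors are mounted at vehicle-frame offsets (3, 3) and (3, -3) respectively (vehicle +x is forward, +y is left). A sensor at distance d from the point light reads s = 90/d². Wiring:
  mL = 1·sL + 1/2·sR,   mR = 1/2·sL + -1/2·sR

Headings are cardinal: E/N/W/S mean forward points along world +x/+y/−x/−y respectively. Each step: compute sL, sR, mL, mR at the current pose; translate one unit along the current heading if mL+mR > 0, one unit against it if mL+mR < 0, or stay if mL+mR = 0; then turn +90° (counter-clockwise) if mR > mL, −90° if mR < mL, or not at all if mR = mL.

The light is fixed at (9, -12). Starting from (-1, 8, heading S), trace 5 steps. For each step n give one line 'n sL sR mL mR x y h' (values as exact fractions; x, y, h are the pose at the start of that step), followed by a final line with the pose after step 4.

0 45/169 45/229 28215/77402 1350/38701 -1 8 S
1 18/85 90/653 15579/55505 2052/55505 -1 7 W
2 9/68 45/274 999/4658 -297/18632 -2 7 N
3 90/593 90/353 58455/209329 -10800/209329 -2 8 E
4 45/169 45/229 28215/77402 1350/38701 -1 8 S
final -1 7 W

n=0: pose=(-1,8,S); sL=45/169, sR=45/229; mL=28215/77402, mR=1350/38701; mL+mR=135/338 → advance +1; mR−mL=-25515/77402 → turn -1·90°
n=1: pose=(-1,7,W); sL=18/85, sR=90/653; mL=15579/55505, mR=2052/55505; mL+mR=27/85 → advance +1; mR−mL=-13527/55505 → turn -1·90°
n=2: pose=(-2,7,N); sL=9/68, sR=45/274; mL=999/4658, mR=-297/18632; mL+mR=27/136 → advance +1; mR−mL=-4293/18632 → turn -1·90°
n=3: pose=(-2,8,E); sL=90/593, sR=90/353; mL=58455/209329, mR=-10800/209329; mL+mR=135/593 → advance +1; mR−mL=-69255/209329 → turn -1·90°
n=4: pose=(-1,8,S); sL=45/169, sR=45/229; mL=28215/77402, mR=1350/38701; mL+mR=135/338 → advance +1; mR−mL=-25515/77402 → turn -1·90°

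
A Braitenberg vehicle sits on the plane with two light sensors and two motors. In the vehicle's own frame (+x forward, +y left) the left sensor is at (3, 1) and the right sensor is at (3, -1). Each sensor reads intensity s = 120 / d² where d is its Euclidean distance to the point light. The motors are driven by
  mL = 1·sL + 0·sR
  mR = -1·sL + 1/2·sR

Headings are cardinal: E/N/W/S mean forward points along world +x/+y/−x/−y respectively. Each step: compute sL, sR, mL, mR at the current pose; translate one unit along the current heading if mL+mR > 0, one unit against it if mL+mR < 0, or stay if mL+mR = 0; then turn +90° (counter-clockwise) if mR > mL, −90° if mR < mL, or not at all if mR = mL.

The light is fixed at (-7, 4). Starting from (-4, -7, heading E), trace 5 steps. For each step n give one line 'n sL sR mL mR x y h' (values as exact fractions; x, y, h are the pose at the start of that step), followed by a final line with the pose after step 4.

n=0: pose=(-4,-7,E); sL=15/17, sR=2/3; mL=15/17, mR=-28/51; mL+mR=1/3 → advance +1; mR−mL=-73/51 → turn -1·90°
n=1: pose=(-3,-7,S); sL=120/221, sR=24/41; mL=120/221, mR=-2268/9061; mL+mR=12/41 → advance +1; mR−mL=-7188/9061 → turn -1·90°
n=2: pose=(-3,-8,W); sL=12/17, sR=60/61; mL=12/17, mR=-222/1037; mL+mR=30/61 → advance +1; mR−mL=-954/1037 → turn -1·90°
n=3: pose=(-4,-8,N); sL=24/17, sR=120/97; mL=24/17, mR=-1308/1649; mL+mR=60/97 → advance +1; mR−mL=-3636/1649 → turn -1·90°
n=4: pose=(-4,-7,E); sL=15/17, sR=2/3; mL=15/17, mR=-28/51; mL+mR=1/3 → advance +1; mR−mL=-73/51 → turn -1·90°

0 15/17 2/3 15/17 -28/51 -4 -7 E
1 120/221 24/41 120/221 -2268/9061 -3 -7 S
2 12/17 60/61 12/17 -222/1037 -3 -8 W
3 24/17 120/97 24/17 -1308/1649 -4 -8 N
4 15/17 2/3 15/17 -28/51 -4 -7 E
final -3 -7 S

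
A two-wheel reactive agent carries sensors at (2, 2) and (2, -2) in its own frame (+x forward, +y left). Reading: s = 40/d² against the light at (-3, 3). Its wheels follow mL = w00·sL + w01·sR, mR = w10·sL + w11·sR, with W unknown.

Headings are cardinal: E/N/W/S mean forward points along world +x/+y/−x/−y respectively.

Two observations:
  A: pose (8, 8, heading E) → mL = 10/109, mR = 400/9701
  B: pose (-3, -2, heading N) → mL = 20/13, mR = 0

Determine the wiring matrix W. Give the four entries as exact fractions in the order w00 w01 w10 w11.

obs A: pose=(8,8,E) → sL=20/109, sR=20/89, mL=10/109, mR=400/9701
obs B: pose=(-3,-2,N) → sL=40/13, sR=40/13, mL=20/13, mR=0
sensor matrix S = [[20/109, 20/89], [40/13, 40/13]]; det S = -16000/126113
solve [mL_A; mL_B] = S·[w00; w01] and [mR_A; mR_B] = S·[w10; w11]:
  w00 = 1/2, w01 = 0, w10 = -1, w11 = 1

1/2 0 -1 1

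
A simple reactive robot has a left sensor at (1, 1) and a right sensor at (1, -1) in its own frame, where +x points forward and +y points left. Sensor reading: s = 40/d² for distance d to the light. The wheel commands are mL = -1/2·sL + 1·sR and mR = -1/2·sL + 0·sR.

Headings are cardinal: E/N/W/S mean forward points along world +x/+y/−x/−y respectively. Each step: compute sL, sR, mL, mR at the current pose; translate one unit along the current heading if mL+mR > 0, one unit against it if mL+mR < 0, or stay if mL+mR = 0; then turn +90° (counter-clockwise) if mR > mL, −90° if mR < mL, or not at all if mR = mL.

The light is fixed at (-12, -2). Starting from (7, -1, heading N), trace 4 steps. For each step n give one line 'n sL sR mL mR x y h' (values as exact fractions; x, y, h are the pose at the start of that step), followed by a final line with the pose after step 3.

n=0: pose=(7,-1,N); sL=5/41, sR=10/101; mL=315/8282, mR=-5/82; mL+mR=-95/4141 → advance -1; mR−mL=-10/101 → turn -1·90°
n=1: pose=(7,-2,E); sL=40/401, sR=40/401; mL=20/401, mR=-20/401; mL+mR=0 → advance +0; mR−mL=-40/401 → turn -1·90°
n=2: pose=(7,-2,S); sL=40/401, sR=8/65; mL=1908/26065, mR=-20/401; mL+mR=608/26065 → advance +1; mR−mL=-8/65 → turn -1·90°
n=3: pose=(7,-3,W); sL=5/41, sR=10/81; mL=415/6642, mR=-5/82; mL+mR=5/3321 → advance +1; mR−mL=-10/81 → turn -1·90°

0 5/41 10/101 315/8282 -5/82 7 -1 N
1 40/401 40/401 20/401 -20/401 7 -2 E
2 40/401 8/65 1908/26065 -20/401 7 -2 S
3 5/41 10/81 415/6642 -5/82 7 -3 W
final 6 -3 N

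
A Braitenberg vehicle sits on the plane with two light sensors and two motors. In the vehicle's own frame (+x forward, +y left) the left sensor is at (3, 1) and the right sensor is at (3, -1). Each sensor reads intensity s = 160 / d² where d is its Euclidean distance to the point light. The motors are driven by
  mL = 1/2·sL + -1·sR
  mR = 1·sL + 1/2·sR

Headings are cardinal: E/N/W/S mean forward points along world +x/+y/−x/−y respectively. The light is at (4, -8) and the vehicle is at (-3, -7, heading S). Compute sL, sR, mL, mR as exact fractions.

4 40/17 -6/17 88/17

left sensor world pos  = (-2, -10); dL² = 40
right sensor world pos = (-4, -10); dR² = 68
sL = 160/40 = 4
sR = 160/68 = 40/17
mL = 1/2·sL + -1·sR = -6/17
mR = 1·sL + 1/2·sR = 88/17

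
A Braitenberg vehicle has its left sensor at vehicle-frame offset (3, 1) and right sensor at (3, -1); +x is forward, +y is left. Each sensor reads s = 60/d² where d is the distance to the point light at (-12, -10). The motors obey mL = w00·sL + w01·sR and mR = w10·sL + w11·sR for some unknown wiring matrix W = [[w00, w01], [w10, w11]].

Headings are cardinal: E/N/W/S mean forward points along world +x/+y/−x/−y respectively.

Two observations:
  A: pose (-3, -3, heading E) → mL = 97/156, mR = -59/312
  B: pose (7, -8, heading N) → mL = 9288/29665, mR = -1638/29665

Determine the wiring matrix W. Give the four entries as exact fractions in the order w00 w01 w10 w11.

1 1 1/2 -1

obs A: pose=(-3,-3,E) → sL=15/52, sR=1/3, mL=97/156, mR=-59/312
obs B: pose=(7,-8,N) → sL=60/349, sR=12/85, mL=9288/29665, mR=-1638/29665
sensor matrix S = [[15/52, 1/3], [60/349, 12/85]]; det S = -1279/77129
solve [mL_A; mL_B] = S·[w00; w01] and [mR_A; mR_B] = S·[w10; w11]:
  w00 = 1, w01 = 1, w10 = 1/2, w11 = -1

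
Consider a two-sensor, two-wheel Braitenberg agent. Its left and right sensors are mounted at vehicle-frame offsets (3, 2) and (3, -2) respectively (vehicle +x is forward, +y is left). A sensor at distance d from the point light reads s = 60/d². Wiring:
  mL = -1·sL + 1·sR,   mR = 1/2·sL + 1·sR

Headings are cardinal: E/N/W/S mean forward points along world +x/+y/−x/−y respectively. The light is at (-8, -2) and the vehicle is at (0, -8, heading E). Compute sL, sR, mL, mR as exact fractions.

left sensor world pos  = (3, -6); dL² = 137
right sensor world pos = (3, -10); dR² = 185
sL = 60/137 = 60/137
sR = 60/185 = 12/37
mL = -1·sL + 1·sR = -576/5069
mR = 1/2·sL + 1·sR = 2754/5069

60/137 12/37 -576/5069 2754/5069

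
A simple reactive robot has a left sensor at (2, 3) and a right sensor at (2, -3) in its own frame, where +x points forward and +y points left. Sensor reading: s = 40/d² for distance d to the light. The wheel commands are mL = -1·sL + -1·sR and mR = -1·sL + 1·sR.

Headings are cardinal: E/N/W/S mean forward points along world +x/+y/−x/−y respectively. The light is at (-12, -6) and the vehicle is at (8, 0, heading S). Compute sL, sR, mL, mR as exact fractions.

left sensor world pos  = (11, -2); dL² = 545
right sensor world pos = (5, -2); dR² = 305
sL = 40/545 = 8/109
sR = 40/305 = 8/61
mL = -1·sL + -1·sR = -1360/6649
mR = -1·sL + 1·sR = 384/6649

8/109 8/61 -1360/6649 384/6649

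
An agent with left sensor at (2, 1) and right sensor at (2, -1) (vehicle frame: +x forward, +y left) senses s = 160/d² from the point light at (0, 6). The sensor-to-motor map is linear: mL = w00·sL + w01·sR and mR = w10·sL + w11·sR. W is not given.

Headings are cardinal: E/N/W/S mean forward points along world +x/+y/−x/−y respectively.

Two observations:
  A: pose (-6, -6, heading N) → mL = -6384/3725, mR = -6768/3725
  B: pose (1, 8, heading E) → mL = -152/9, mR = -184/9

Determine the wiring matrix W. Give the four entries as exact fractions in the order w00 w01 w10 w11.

obs A: pose=(-6,-6,N) → sL=160/149, sR=32/25, mL=-6384/3725, mR=-6768/3725
obs B: pose=(1,8,E) → sL=80/9, sR=16, mL=-152/9, mR=-184/9
sensor matrix S = [[160/149, 32/25], [80/9, 16]]; det S = 38912/6705
solve [mL_A; mL_B] = S·[w00; w01] and [mR_A; mR_B] = S·[w10; w11]:
  w00 = -1, w01 = -1/2, w10 = -1/2, w11 = -1

-1 -1/2 -1/2 -1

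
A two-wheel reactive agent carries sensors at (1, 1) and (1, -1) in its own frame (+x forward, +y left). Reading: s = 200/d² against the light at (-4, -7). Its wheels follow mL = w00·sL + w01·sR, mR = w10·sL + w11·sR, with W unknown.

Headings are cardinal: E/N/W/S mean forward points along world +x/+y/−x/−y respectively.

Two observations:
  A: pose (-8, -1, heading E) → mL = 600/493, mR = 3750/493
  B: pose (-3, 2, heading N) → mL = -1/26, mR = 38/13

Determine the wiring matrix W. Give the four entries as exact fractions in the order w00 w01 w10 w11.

obs A: pose=(-8,-1,E) → sL=100/29, sR=100/17, mL=600/493, mR=3750/493
obs B: pose=(-3,2,N) → sL=2, sR=25/13, mL=-1/26, mR=38/13
sensor matrix S = [[100/29, 100/17], [2, 25/13]]; det S = -32900/6409
solve [mL_A; mL_B] = S·[w00; w01] and [mR_A; mR_B] = S·[w10; w11]:
  w00 = -1/2, w01 = 1/2, w10 = 1/2, w11 = 1

-1/2 1/2 1/2 1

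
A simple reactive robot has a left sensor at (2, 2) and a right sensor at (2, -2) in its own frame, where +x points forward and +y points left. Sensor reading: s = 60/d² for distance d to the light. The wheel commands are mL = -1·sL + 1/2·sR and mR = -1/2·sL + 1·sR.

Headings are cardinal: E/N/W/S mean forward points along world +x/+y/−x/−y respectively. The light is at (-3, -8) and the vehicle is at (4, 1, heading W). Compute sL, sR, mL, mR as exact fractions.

30/37 30/73 -1635/2701 15/2701

left sensor world pos  = (2, -1); dL² = 74
right sensor world pos = (2, 3); dR² = 146
sL = 60/74 = 30/37
sR = 60/146 = 30/73
mL = -1·sL + 1/2·sR = -1635/2701
mR = -1/2·sL + 1·sR = 15/2701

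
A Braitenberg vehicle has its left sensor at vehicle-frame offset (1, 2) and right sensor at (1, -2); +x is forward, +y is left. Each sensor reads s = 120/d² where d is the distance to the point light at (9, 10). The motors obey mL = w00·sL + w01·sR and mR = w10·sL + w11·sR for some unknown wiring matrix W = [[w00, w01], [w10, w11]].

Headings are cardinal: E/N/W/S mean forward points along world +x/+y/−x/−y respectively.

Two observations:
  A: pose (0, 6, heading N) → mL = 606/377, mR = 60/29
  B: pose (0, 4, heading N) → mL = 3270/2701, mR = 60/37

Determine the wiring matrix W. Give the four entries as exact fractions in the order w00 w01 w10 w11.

obs A: pose=(0,6,N) → sL=12/13, sR=60/29, mL=606/377, mR=60/29
obs B: pose=(0,4,N) → sL=60/73, sR=60/37, mL=3270/2701, mR=60/37
sensor matrix S = [[12/13, 60/29], [60/73, 60/37]]; det S = -207360/1018277
solve [mL_A; mL_B] = S·[w00; w01] and [mR_A; mR_B] = S·[w10; w11]:
  w00 = -1/2, w01 = 1, w10 = 0, w11 = 1

-1/2 1 0 1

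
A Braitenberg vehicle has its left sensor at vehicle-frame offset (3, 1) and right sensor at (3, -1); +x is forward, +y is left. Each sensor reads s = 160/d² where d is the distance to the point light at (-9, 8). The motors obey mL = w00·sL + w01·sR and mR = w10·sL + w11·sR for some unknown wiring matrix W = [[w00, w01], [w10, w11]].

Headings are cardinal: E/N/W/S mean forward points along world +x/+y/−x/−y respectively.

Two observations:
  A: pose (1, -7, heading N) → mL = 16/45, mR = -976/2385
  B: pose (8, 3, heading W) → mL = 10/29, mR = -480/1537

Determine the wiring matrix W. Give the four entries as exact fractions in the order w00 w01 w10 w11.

1/2 0 -1 1/2

obs A: pose=(1,-7,N) → sL=32/45, sR=32/53, mL=16/45, mR=-976/2385
obs B: pose=(8,3,W) → sL=20/29, sR=40/53, mL=10/29, mR=-480/1537
sensor matrix S = [[32/45, 32/53], [20/29, 40/53]]; det S = 1664/13833
solve [mL_A; mL_B] = S·[w00; w01] and [mR_A; mR_B] = S·[w10; w11]:
  w00 = 1/2, w01 = 0, w10 = -1, w11 = 1/2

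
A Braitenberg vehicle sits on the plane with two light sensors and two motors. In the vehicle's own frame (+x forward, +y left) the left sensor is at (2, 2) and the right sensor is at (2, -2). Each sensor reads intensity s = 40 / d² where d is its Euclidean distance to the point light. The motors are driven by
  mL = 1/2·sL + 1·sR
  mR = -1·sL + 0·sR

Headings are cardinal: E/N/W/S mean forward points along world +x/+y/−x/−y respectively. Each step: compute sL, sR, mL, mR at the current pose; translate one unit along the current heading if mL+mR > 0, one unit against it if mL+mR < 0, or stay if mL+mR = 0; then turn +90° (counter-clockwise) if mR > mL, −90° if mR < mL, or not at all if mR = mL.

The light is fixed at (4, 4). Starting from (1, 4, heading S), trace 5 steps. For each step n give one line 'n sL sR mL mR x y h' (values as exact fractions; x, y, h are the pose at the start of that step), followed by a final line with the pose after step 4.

n=0: pose=(1,4,S); sL=8, sR=40/29; mL=156/29, mR=-8; mL+mR=-76/29 → advance -1; mR−mL=-388/29 → turn -1·90°
n=1: pose=(1,5,W); sL=20/13, sR=20/17; mL=430/221, mR=-20/13; mL+mR=90/221 → advance +1; mR−mL=-770/221 → turn -1·90°
n=2: pose=(0,5,N); sL=8/9, sR=40/13; mL=412/117, mR=-8/9; mL+mR=308/117 → advance +1; mR−mL=-172/39 → turn -1·90°
n=3: pose=(0,6,E); sL=2, sR=10; mL=11, mR=-2; mL+mR=9 → advance +1; mR−mL=-13 → turn -1·90°
n=4: pose=(1,6,S); sL=40, sR=8/5; mL=108/5, mR=-40; mL+mR=-92/5 → advance -1; mR−mL=-308/5 → turn -1·90°

0 8 40/29 156/29 -8 1 4 S
1 20/13 20/17 430/221 -20/13 1 5 W
2 8/9 40/13 412/117 -8/9 0 5 N
3 2 10 11 -2 0 6 E
4 40 8/5 108/5 -40 1 6 S
final 1 7 W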